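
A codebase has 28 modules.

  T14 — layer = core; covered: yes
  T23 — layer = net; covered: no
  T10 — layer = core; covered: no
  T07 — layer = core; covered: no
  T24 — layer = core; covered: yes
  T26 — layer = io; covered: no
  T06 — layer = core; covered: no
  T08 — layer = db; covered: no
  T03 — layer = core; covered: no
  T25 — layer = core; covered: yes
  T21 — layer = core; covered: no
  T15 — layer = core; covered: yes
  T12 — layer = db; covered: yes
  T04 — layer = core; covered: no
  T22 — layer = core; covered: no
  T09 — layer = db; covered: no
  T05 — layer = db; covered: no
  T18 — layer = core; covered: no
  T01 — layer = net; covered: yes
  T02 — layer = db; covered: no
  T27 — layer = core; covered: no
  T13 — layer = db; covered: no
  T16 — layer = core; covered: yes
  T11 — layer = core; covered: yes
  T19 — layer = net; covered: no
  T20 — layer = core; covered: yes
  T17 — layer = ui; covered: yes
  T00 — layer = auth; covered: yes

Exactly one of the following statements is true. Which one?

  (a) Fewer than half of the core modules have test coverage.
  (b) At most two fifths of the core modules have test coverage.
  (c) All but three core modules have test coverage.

(a)

|A| = 16, |A ∩ B| = 7, |A ∖ B| = 9.
(a) requires |A ∩ B| < |A ∖ B|: true.
(b) requires |A ∩ B| / |A| ≤ 2/5: false.
(c) requires |A ∖ B| = 3: false.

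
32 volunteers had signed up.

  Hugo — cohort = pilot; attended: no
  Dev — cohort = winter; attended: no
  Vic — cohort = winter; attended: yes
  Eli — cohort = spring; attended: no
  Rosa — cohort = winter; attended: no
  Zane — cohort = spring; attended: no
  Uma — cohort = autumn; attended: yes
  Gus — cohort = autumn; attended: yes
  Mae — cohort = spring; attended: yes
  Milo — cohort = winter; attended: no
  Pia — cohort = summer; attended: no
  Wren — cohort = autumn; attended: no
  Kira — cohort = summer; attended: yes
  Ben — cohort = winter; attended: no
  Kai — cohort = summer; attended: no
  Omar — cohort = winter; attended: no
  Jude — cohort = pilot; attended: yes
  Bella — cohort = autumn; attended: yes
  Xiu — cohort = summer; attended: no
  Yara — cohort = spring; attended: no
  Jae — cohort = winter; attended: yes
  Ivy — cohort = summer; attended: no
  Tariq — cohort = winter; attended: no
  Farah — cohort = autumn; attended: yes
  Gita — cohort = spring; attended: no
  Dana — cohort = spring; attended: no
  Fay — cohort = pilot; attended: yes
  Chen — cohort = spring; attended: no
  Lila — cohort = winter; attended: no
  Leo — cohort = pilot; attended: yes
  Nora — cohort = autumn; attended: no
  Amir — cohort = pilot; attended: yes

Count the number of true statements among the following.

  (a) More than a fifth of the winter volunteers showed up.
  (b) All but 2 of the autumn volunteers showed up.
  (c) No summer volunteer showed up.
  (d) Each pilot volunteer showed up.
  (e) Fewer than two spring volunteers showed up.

3

(a) winter: |A| = 9, |A ∩ B| = 2; needs |A ∩ B| / |A| > 1/5 — true.
(b) autumn: |A| = 6, |A ∩ B| = 4; needs |A ∖ B| = 2 — true.
(c) summer: |A| = 5, |A ∩ B| = 1; needs A ∩ B = ∅ (|A ∩ B| = 0) — false.
(d) pilot: |A| = 5, |A ∩ B| = 4; needs A ⊆ B, i.e. every element of A is in B (|A ∖ B| = 0) — false.
(e) spring: |A| = 7, |A ∩ B| = 1; needs |A ∩ B| < 2 — true.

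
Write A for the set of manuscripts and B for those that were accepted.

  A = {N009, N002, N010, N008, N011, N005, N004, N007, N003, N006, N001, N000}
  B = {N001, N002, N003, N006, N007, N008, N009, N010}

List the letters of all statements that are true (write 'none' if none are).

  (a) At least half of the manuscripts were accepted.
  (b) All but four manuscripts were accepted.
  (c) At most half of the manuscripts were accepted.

|A| = 12, |A ∩ B| = 8, |A ∖ B| = 4.
(a) |A ∩ B| ≥ |A ∖ B|: holds.
(b) |A ∖ B| = 4: holds.
(c) |A ∩ B| ≤ |A ∖ B|: fails.

(a), (b)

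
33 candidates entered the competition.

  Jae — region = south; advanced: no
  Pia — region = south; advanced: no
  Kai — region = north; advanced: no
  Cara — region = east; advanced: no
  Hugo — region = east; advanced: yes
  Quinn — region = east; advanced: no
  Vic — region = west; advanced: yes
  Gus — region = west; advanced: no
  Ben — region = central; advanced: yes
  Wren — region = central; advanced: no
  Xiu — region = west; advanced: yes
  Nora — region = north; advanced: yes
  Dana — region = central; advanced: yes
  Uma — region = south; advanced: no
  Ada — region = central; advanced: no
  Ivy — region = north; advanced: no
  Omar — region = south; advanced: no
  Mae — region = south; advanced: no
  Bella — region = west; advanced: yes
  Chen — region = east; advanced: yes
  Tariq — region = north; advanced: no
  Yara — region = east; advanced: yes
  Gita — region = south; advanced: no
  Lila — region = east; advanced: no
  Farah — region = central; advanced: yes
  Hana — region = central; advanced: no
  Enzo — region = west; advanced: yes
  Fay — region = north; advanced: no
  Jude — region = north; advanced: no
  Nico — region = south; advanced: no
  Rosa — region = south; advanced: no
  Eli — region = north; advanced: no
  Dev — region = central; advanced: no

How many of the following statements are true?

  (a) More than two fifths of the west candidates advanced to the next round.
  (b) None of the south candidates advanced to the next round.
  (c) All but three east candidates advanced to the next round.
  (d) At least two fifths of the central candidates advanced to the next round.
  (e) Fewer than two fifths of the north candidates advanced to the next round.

5

(a) west: |A| = 5, |A ∩ B| = 4; needs |A ∩ B| / |A| > 2/5 — true.
(b) south: |A| = 8, |A ∩ B| = 0; needs A ∩ B = ∅ (|A ∩ B| = 0) — true.
(c) east: |A| = 6, |A ∩ B| = 3; needs |A ∖ B| = 3 — true.
(d) central: |A| = 7, |A ∩ B| = 3; needs |A ∩ B| / |A| ≥ 2/5 — true.
(e) north: |A| = 7, |A ∩ B| = 1; needs |A ∩ B| / |A| < 2/5 — true.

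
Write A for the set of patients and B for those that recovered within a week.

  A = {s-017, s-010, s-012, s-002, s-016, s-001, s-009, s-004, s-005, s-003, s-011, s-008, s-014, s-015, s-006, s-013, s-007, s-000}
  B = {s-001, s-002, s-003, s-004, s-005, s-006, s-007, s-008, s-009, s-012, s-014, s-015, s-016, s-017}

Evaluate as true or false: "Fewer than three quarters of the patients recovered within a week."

The determiner here denotes the relation: |A ∩ B| / |A| < 3/4.
|A| = 18, |A ∩ B| = 14, |A ∖ B| = 4.
|A ∩ B|/|A| = 14/18, so the statement is false.

False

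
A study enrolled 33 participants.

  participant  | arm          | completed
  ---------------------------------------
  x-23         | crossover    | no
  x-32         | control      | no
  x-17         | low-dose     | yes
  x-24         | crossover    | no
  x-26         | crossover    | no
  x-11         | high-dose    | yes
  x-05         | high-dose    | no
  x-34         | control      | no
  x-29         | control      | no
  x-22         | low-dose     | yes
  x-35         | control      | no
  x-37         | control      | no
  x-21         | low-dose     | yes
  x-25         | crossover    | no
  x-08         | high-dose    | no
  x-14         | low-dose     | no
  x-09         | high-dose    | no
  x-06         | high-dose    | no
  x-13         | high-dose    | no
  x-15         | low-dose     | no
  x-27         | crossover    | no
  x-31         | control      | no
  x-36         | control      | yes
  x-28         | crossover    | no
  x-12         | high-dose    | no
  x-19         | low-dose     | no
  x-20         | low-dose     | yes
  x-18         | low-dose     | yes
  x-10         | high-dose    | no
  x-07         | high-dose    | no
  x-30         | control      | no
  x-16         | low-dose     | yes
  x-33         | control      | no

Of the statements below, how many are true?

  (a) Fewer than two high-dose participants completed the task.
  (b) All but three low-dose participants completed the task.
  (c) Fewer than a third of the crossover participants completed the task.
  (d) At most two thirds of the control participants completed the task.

(a) high-dose: |A| = 9, |A ∩ B| = 1; needs |A ∩ B| < 2 — true.
(b) low-dose: |A| = 9, |A ∩ B| = 6; needs |A ∖ B| = 3 — true.
(c) crossover: |A| = 6, |A ∩ B| = 0; needs |A ∩ B| / |A| < 1/3 — true.
(d) control: |A| = 9, |A ∩ B| = 1; needs |A ∩ B| / |A| ≤ 2/3 — true.

4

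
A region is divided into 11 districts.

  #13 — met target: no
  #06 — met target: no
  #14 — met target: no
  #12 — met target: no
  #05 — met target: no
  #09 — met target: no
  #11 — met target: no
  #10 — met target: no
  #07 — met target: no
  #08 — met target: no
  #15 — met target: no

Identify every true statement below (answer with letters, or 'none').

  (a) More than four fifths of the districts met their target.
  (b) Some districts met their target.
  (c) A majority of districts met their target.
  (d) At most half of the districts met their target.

(d)

|A| = 11, |A ∩ B| = 0, |A ∖ B| = 11.
(a) |A ∩ B| / |A| > 4/5: fails.
(b) A ∩ B ≠ ∅ (|A ∩ B| ≥ 1): fails.
(c) |A ∩ B| > |A ∖ B|: fails.
(d) |A ∩ B| ≤ |A ∖ B|: holds.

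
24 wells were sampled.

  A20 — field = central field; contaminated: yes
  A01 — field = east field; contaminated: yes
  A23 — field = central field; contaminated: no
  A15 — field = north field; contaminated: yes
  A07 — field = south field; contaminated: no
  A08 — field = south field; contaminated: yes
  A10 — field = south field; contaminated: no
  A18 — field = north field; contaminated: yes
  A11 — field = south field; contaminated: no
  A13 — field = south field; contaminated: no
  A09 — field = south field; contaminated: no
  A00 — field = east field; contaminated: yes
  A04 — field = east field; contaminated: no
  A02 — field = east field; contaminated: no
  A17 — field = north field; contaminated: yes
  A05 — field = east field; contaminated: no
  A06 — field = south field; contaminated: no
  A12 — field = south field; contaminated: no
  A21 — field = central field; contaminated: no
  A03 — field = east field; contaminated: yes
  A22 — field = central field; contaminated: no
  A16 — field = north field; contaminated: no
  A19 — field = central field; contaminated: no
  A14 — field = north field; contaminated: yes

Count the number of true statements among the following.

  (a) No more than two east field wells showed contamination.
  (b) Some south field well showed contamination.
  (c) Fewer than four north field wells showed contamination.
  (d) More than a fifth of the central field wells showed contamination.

(a) east field: |A| = 6, |A ∩ B| = 3; needs |A ∩ B| ≤ 2 — false.
(b) south field: |A| = 8, |A ∩ B| = 1; needs A ∩ B ≠ ∅ (|A ∩ B| ≥ 1) — true.
(c) north field: |A| = 5, |A ∩ B| = 4; needs |A ∩ B| < 4 — false.
(d) central field: |A| = 5, |A ∩ B| = 1; needs |A ∩ B| / |A| > 1/5 — false.

1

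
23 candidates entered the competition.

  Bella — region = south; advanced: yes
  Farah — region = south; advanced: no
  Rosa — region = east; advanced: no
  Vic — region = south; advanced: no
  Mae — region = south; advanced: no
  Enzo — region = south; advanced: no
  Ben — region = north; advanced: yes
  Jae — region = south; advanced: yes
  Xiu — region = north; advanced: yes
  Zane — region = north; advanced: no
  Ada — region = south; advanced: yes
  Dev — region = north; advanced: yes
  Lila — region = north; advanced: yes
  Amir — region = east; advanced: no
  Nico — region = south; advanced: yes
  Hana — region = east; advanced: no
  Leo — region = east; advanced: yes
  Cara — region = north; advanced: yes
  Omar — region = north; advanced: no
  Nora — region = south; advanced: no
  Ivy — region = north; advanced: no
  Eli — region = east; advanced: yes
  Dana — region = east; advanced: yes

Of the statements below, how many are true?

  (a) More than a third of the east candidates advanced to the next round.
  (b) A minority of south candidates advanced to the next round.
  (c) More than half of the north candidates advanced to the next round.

3

(a) east: |A| = 6, |A ∩ B| = 3; needs |A ∩ B| / |A| > 1/3 — true.
(b) south: |A| = 9, |A ∩ B| = 4; needs |A ∩ B| < |A ∖ B| — true.
(c) north: |A| = 8, |A ∩ B| = 5; needs |A ∩ B| > |A ∖ B| — true.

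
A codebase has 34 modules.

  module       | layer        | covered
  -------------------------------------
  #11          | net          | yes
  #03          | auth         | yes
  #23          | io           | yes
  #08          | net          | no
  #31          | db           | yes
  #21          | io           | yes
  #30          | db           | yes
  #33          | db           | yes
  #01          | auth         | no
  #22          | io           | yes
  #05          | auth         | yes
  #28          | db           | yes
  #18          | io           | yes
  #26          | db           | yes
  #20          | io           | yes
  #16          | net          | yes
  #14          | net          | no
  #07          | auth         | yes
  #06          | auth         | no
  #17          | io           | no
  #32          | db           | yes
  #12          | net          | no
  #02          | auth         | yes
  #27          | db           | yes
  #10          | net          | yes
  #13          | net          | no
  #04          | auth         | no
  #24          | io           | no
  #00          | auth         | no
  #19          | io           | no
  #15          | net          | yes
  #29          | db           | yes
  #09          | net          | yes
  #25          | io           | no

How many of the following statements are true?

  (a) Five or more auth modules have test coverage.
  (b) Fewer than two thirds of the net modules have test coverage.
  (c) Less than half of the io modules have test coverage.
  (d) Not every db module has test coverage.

1

(a) auth: |A| = 8, |A ∩ B| = 4; needs |A ∩ B| ≥ 5 — false.
(b) net: |A| = 9, |A ∩ B| = 5; needs |A ∩ B| / |A| < 2/3 — true.
(c) io: |A| = 9, |A ∩ B| = 5; needs |A ∩ B| < |A ∖ B| — false.
(d) db: |A| = 8, |A ∩ B| = 8; needs A ⊄ B (|A ∖ B| ≥ 1) — false.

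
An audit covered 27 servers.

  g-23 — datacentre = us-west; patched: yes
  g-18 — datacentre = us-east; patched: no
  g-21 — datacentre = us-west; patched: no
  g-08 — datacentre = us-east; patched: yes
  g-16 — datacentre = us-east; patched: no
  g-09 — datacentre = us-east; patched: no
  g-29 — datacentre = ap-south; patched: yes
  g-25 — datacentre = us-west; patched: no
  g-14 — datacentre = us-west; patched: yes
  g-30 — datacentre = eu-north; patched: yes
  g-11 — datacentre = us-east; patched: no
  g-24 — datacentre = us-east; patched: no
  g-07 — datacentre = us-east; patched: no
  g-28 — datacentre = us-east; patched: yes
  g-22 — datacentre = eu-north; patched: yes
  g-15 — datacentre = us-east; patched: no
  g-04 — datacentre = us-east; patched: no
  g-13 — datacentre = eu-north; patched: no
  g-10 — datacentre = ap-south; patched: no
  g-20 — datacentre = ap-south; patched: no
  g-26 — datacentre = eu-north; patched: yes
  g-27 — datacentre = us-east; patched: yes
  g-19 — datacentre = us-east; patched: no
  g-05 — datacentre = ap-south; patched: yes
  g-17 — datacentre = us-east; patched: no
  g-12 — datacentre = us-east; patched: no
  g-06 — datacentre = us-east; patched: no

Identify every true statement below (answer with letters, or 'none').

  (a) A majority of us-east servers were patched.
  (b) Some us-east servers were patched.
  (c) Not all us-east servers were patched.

(b), (c)

|A| = 15, |A ∩ B| = 3, |A ∖ B| = 12.
(a) |A ∩ B| > |A ∖ B|: fails.
(b) A ∩ B ≠ ∅ (|A ∩ B| ≥ 1): holds.
(c) A ⊄ B (|A ∖ B| ≥ 1): holds.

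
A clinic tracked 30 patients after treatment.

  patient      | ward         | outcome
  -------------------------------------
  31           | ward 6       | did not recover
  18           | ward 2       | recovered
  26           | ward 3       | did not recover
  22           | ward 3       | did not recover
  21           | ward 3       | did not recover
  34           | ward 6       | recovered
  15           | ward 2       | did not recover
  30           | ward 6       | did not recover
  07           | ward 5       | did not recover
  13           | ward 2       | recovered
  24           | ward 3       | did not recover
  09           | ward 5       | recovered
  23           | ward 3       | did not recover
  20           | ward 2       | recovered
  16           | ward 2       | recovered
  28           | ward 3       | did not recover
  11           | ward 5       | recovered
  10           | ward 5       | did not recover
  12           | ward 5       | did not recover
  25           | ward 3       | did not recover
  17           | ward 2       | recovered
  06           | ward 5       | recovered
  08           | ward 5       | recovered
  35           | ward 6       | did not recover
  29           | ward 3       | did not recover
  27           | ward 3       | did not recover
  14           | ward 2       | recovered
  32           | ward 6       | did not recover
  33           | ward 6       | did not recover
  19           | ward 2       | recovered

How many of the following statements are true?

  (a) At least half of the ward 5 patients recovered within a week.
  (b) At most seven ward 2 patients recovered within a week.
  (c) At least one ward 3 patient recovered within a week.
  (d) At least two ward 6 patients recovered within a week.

(a) ward 5: |A| = 7, |A ∩ B| = 4; needs |A ∩ B| ≥ |A ∖ B| — true.
(b) ward 2: |A| = 8, |A ∩ B| = 7; needs |A ∩ B| ≤ 7 — true.
(c) ward 3: |A| = 9, |A ∩ B| = 0; needs A ∩ B ≠ ∅ (|A ∩ B| ≥ 1) — false.
(d) ward 6: |A| = 6, |A ∩ B| = 1; needs |A ∩ B| ≥ 2 — false.

2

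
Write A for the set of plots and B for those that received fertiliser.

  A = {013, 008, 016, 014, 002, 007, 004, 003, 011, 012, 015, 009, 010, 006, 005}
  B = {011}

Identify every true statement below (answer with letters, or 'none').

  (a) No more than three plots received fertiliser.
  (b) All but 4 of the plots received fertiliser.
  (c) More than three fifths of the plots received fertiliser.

(a)

|A| = 15, |A ∩ B| = 1, |A ∖ B| = 14.
(a) |A ∩ B| ≤ 3: holds.
(b) |A ∖ B| = 4: fails.
(c) |A ∩ B| / |A| > 3/5: fails.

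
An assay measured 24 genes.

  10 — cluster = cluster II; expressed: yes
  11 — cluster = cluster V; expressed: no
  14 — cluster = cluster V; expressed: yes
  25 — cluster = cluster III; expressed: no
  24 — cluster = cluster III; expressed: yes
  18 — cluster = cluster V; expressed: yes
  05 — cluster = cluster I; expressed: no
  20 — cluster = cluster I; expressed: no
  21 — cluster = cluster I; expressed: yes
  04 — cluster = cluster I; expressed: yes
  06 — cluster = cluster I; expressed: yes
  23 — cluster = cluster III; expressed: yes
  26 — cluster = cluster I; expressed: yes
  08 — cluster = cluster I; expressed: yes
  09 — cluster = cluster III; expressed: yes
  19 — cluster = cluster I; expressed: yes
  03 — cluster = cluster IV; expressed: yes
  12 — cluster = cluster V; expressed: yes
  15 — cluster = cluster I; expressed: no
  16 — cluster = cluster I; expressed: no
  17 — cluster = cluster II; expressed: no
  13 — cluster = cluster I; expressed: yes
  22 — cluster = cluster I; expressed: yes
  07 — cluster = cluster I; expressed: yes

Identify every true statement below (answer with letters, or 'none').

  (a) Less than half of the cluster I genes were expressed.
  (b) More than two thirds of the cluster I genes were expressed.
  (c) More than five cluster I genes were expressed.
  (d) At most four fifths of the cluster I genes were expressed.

|A| = 13, |A ∩ B| = 9, |A ∖ B| = 4.
(a) |A ∩ B| < |A ∖ B|: fails.
(b) |A ∩ B| / |A| > 2/3: holds.
(c) |A ∩ B| > 5: holds.
(d) |A ∩ B| / |A| ≤ 4/5: holds.

(b), (c), (d)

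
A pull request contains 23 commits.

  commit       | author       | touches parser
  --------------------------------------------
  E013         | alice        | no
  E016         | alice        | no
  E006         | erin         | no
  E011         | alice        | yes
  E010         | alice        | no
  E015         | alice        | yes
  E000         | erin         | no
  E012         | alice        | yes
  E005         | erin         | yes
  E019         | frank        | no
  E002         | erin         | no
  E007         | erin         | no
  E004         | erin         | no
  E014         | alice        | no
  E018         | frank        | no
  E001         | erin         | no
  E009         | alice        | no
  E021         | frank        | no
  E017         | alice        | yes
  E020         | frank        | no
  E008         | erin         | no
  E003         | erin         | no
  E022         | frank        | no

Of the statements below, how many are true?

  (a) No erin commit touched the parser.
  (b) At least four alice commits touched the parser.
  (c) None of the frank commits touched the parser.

2

(a) erin: |A| = 9, |A ∩ B| = 1; needs A ∩ B = ∅ (|A ∩ B| = 0) — false.
(b) alice: |A| = 9, |A ∩ B| = 4; needs |A ∩ B| ≥ 4 — true.
(c) frank: |A| = 5, |A ∩ B| = 0; needs A ∩ B = ∅ (|A ∩ B| = 0) — true.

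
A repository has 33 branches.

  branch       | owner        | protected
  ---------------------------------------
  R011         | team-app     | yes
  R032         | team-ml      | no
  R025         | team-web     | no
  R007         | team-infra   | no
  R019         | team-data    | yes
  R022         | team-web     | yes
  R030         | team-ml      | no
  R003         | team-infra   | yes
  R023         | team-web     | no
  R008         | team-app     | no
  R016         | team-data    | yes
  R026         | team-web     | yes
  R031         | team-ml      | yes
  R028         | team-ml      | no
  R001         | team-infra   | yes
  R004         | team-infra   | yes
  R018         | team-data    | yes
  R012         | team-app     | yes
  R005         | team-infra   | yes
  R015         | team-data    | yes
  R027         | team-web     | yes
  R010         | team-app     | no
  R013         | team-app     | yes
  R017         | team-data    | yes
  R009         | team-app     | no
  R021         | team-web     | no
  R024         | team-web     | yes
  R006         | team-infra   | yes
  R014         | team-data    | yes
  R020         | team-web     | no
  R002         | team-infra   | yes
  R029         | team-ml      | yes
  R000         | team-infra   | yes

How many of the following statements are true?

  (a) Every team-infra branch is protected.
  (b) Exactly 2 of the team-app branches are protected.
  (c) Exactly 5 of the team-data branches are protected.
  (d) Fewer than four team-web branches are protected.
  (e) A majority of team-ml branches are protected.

0

(a) team-infra: |A| = 8, |A ∩ B| = 7; needs A ⊆ B, i.e. every element of A is in B (|A ∖ B| = 0) — false.
(b) team-app: |A| = 6, |A ∩ B| = 3; needs |A ∩ B| = 2 — false.
(c) team-data: |A| = 6, |A ∩ B| = 6; needs |A ∩ B| = 5 — false.
(d) team-web: |A| = 8, |A ∩ B| = 4; needs |A ∩ B| < 4 — false.
(e) team-ml: |A| = 5, |A ∩ B| = 2; needs |A ∩ B| > |A ∖ B| — false.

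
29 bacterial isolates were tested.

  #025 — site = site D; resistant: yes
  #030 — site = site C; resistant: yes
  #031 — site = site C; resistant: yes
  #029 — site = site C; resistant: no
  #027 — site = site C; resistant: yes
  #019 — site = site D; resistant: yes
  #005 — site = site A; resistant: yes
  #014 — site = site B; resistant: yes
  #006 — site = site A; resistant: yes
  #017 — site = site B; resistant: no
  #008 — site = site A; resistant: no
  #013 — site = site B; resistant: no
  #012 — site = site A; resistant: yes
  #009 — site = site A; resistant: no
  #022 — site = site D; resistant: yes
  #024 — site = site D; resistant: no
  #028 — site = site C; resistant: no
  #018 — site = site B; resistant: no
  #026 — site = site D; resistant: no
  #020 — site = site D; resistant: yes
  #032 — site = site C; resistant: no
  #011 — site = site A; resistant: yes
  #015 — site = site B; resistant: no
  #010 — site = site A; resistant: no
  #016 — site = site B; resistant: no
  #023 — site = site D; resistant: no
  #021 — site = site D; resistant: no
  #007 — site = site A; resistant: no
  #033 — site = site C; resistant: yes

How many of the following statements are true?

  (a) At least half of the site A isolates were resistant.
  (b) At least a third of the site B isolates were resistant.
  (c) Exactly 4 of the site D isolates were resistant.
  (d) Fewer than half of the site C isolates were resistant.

2

(a) site A: |A| = 8, |A ∩ B| = 4; needs |A ∩ B| ≥ |A ∖ B| — true.
(b) site B: |A| = 6, |A ∩ B| = 1; needs |A ∩ B| / |A| ≥ 1/3 — false.
(c) site D: |A| = 8, |A ∩ B| = 4; needs |A ∩ B| = 4 — true.
(d) site C: |A| = 7, |A ∩ B| = 4; needs |A ∩ B| < |A ∖ B| — false.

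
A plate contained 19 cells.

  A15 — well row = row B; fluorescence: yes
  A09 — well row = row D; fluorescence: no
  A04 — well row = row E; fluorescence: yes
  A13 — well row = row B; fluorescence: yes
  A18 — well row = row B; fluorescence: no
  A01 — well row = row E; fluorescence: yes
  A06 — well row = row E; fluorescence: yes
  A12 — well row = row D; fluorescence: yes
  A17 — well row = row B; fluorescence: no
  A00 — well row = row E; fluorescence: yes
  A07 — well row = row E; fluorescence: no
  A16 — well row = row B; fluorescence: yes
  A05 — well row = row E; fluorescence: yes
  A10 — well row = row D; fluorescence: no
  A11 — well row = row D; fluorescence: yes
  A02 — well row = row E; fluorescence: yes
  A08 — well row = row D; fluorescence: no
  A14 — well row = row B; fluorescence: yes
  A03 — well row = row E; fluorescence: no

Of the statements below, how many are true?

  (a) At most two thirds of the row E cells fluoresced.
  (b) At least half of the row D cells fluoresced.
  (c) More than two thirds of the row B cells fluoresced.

0

(a) row E: |A| = 8, |A ∩ B| = 6; needs |A ∩ B| / |A| ≤ 2/3 — false.
(b) row D: |A| = 5, |A ∩ B| = 2; needs |A ∩ B| ≥ |A ∖ B| — false.
(c) row B: |A| = 6, |A ∩ B| = 4; needs |A ∩ B| / |A| > 2/3 — false.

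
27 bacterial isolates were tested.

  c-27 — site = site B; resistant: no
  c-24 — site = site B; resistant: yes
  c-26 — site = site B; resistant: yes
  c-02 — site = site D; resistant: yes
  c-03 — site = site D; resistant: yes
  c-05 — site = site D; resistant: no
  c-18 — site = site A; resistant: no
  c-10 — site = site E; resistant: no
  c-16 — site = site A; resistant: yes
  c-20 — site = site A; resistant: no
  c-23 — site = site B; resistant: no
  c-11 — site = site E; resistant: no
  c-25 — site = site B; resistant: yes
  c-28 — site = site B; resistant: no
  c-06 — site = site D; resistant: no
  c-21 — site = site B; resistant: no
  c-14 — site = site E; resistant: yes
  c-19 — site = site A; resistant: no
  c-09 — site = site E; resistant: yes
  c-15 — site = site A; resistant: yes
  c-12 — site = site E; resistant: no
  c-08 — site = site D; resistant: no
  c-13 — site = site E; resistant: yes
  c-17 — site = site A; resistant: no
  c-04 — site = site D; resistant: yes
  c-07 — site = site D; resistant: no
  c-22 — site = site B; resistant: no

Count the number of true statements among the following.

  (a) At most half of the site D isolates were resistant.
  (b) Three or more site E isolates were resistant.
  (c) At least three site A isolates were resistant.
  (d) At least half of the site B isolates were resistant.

(a) site D: |A| = 7, |A ∩ B| = 3; needs |A ∩ B| ≤ |A ∖ B| — true.
(b) site E: |A| = 6, |A ∩ B| = 3; needs |A ∩ B| ≥ 3 — true.
(c) site A: |A| = 6, |A ∩ B| = 2; needs |A ∩ B| ≥ 3 — false.
(d) site B: |A| = 8, |A ∩ B| = 3; needs |A ∩ B| ≥ |A ∖ B| — false.

2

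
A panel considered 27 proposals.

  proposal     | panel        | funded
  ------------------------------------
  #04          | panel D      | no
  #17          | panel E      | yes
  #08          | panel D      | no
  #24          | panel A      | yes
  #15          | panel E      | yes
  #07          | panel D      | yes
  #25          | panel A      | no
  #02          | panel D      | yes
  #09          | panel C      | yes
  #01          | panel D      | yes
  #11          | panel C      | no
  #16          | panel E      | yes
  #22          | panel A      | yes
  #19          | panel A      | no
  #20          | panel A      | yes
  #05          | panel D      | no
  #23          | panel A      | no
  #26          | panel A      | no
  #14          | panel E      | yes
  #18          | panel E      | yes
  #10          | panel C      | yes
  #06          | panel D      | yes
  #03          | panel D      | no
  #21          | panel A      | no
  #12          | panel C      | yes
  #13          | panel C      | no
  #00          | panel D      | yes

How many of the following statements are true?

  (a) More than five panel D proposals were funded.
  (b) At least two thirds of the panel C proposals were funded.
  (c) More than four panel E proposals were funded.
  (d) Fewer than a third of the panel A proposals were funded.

1

(a) panel D: |A| = 9, |A ∩ B| = 5; needs |A ∩ B| > 5 — false.
(b) panel C: |A| = 5, |A ∩ B| = 3; needs |A ∩ B| / |A| ≥ 2/3 — false.
(c) panel E: |A| = 5, |A ∩ B| = 5; needs |A ∩ B| > 4 — true.
(d) panel A: |A| = 8, |A ∩ B| = 3; needs |A ∩ B| / |A| < 1/3 — false.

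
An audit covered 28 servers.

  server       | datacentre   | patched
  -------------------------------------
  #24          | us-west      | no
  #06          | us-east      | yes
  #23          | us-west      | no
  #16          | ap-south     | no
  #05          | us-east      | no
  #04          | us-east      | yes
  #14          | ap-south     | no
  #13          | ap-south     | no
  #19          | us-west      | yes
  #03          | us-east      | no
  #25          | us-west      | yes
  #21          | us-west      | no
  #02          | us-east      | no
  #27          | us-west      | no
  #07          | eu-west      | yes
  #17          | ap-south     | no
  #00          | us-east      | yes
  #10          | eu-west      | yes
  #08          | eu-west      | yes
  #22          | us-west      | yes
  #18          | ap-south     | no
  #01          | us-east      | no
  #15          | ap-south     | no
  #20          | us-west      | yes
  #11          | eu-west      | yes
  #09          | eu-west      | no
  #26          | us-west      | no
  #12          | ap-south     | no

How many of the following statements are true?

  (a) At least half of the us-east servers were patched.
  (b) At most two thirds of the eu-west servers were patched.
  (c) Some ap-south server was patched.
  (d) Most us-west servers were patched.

(a) us-east: |A| = 7, |A ∩ B| = 3; needs |A ∩ B| ≥ |A ∖ B| — false.
(b) eu-west: |A| = 5, |A ∩ B| = 4; needs |A ∩ B| / |A| ≤ 2/3 — false.
(c) ap-south: |A| = 7, |A ∩ B| = 0; needs A ∩ B ≠ ∅ (|A ∩ B| ≥ 1) — false.
(d) us-west: |A| = 9, |A ∩ B| = 4; needs |A ∩ B| > |A ∖ B| — false.

0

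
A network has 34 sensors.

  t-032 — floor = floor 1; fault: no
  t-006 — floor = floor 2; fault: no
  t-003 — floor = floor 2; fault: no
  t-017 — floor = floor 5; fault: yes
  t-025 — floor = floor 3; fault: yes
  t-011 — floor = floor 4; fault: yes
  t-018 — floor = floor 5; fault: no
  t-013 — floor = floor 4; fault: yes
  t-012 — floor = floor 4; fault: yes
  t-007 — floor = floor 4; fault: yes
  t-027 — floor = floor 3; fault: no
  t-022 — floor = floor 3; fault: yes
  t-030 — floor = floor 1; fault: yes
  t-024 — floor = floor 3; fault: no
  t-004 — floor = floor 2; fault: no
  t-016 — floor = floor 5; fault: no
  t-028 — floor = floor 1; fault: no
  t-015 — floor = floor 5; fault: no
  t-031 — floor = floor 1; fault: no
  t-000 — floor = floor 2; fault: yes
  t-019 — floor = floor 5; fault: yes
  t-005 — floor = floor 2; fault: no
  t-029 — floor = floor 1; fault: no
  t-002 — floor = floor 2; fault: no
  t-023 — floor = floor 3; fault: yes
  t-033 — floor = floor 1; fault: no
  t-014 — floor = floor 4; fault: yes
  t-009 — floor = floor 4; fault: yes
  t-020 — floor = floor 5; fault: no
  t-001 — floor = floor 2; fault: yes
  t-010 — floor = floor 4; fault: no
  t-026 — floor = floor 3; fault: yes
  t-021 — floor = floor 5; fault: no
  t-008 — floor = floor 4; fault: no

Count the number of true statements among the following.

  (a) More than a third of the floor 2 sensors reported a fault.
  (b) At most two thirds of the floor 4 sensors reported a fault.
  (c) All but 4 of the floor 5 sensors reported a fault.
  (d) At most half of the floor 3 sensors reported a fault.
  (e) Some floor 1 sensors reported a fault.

1

(a) floor 2: |A| = 7, |A ∩ B| = 2; needs |A ∩ B| / |A| > 1/3 — false.
(b) floor 4: |A| = 8, |A ∩ B| = 6; needs |A ∩ B| / |A| ≤ 2/3 — false.
(c) floor 5: |A| = 7, |A ∩ B| = 2; needs |A ∖ B| = 4 — false.
(d) floor 3: |A| = 6, |A ∩ B| = 4; needs |A ∩ B| ≤ |A ∖ B| — false.
(e) floor 1: |A| = 6, |A ∩ B| = 1; needs A ∩ B ≠ ∅ (|A ∩ B| ≥ 1) — true.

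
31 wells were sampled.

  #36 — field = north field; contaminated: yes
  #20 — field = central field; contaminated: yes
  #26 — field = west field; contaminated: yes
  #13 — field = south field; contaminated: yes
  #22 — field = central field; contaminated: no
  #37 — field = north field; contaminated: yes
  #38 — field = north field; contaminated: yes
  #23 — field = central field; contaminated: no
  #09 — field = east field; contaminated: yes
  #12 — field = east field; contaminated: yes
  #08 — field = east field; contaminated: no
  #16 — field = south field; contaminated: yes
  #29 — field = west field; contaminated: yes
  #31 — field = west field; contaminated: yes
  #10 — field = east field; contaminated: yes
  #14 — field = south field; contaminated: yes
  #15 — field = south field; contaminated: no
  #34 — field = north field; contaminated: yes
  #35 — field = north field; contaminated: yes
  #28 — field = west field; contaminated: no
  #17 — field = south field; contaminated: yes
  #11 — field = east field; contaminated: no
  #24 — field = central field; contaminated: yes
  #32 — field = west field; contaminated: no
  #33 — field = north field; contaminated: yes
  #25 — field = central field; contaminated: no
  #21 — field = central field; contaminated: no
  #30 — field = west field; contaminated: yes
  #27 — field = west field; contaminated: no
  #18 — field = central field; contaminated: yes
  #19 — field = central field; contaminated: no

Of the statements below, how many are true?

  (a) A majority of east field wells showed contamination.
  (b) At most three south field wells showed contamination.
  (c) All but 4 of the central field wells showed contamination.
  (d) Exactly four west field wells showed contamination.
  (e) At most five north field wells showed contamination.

2

(a) east field: |A| = 5, |A ∩ B| = 3; needs |A ∩ B| > |A ∖ B| — true.
(b) south field: |A| = 5, |A ∩ B| = 4; needs |A ∩ B| ≤ 3 — false.
(c) central field: |A| = 8, |A ∩ B| = 3; needs |A ∖ B| = 4 — false.
(d) west field: |A| = 7, |A ∩ B| = 4; needs |A ∩ B| = 4 — true.
(e) north field: |A| = 6, |A ∩ B| = 6; needs |A ∩ B| ≤ 5 — false.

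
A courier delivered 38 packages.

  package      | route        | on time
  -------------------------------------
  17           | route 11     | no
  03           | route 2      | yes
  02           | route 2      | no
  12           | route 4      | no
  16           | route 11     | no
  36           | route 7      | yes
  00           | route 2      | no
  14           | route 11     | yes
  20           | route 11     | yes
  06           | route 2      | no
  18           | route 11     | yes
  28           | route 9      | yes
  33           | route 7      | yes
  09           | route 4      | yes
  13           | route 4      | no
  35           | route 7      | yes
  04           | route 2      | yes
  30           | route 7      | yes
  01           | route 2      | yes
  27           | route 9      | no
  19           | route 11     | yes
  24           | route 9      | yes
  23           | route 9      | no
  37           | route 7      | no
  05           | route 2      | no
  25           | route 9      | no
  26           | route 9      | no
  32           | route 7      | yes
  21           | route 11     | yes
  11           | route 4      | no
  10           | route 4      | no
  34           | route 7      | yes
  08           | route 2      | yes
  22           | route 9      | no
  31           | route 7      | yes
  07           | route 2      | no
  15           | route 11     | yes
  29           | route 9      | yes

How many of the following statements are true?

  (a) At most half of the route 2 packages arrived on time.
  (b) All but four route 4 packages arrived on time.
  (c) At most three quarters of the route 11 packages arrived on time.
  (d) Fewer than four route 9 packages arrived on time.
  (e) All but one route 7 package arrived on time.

5

(a) route 2: |A| = 9, |A ∩ B| = 4; needs |A ∩ B| ≤ |A ∖ B| — true.
(b) route 4: |A| = 5, |A ∩ B| = 1; needs |A ∖ B| = 4 — true.
(c) route 11: |A| = 8, |A ∩ B| = 6; needs |A ∩ B| / |A| ≤ 3/4 — true.
(d) route 9: |A| = 8, |A ∩ B| = 3; needs |A ∩ B| < 4 — true.
(e) route 7: |A| = 8, |A ∩ B| = 7; needs |A ∖ B| = 1 — true.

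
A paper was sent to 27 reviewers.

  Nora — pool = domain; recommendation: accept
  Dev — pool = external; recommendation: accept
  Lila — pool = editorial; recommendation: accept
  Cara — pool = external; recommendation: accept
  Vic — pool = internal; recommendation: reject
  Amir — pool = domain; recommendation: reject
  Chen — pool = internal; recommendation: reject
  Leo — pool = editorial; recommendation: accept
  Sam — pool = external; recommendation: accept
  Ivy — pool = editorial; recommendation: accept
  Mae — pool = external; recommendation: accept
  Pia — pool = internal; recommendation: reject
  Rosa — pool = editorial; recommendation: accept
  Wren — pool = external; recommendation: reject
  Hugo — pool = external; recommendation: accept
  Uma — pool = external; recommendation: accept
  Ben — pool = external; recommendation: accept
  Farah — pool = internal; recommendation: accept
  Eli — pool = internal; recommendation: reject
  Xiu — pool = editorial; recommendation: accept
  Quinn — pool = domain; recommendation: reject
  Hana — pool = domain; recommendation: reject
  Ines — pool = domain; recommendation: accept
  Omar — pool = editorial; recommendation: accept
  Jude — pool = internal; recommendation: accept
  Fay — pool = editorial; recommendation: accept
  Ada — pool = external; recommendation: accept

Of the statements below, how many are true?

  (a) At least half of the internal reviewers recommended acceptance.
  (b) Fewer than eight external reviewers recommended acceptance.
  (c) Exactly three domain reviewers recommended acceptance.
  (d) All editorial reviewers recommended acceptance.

(a) internal: |A| = 6, |A ∩ B| = 2; needs |A ∩ B| ≥ |A ∖ B| — false.
(b) external: |A| = 9, |A ∩ B| = 8; needs |A ∩ B| < 8 — false.
(c) domain: |A| = 5, |A ∩ B| = 2; needs |A ∩ B| = 3 — false.
(d) editorial: |A| = 7, |A ∩ B| = 7; needs A ⊆ B, i.e. every element of A is in B (|A ∖ B| = 0) — true.

1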